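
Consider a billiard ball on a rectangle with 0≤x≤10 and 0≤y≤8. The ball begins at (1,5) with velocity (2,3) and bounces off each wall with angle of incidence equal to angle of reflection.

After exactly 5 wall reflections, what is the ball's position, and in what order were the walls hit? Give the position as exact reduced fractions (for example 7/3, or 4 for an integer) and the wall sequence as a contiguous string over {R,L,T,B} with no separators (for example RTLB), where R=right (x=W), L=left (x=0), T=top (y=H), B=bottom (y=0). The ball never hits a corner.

1. t=1 → T at (3,8); v=(2,-3)
2. t=8/3 → B at (25/3,0); v=(2,3)
3. t=5/6 → R at (10,5/2); v=(-2,3)
4. t=11/6 → T at (19/3,8); v=(-2,-3)
5. t=8/3 → B at (1,0); v=(-2,3)

Final position: (1,0)
Wall sequence: TBRTB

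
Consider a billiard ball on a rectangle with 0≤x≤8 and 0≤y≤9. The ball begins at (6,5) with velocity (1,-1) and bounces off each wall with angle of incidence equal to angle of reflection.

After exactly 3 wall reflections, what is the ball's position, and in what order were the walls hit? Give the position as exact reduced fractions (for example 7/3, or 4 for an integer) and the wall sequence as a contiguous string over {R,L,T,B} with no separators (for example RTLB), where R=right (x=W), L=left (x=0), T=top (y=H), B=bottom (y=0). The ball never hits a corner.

Final position: (0,5)
Wall sequence: RBL

1. t=2 → R at (8,3); v=(-1,-1)
2. t=3 → B at (5,0); v=(-1,1)
3. t=5 → L at (0,5); v=(1,1)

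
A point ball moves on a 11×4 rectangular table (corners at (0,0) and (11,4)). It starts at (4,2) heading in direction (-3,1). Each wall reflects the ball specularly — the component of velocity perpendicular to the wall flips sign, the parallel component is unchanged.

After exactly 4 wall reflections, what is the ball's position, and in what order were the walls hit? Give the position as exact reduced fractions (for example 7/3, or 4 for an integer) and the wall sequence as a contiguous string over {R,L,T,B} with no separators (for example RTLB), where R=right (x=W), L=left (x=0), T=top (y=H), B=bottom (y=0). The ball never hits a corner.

Final position: (8,0)
Wall sequence: LTRB

1. t=4/3 → L at (0,10/3); v=(3,1)
2. t=2/3 → T at (2,4); v=(3,-1)
3. t=3 → R at (11,1); v=(-3,-1)
4. t=1 → B at (8,0); v=(-3,1)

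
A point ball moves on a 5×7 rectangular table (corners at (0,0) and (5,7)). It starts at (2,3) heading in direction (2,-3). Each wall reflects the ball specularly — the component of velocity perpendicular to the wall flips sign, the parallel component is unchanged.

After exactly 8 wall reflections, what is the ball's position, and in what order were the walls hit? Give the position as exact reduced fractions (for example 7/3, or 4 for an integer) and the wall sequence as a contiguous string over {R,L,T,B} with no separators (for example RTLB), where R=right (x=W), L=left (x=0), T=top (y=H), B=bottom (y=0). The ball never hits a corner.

1. t=1 → B at (4,0); v=(2,3)
2. t=1/2 → R at (5,3/2); v=(-2,3)
3. t=11/6 → T at (4/3,7); v=(-2,-3)
4. t=2/3 → L at (0,5); v=(2,-3)
5. t=5/3 → B at (10/3,0); v=(2,3)
6. t=5/6 → R at (5,5/2); v=(-2,3)
7. t=3/2 → T at (2,7); v=(-2,-3)
8. t=1 → L at (0,4); v=(2,-3)

Final position: (0,4)
Wall sequence: BRTLBRTL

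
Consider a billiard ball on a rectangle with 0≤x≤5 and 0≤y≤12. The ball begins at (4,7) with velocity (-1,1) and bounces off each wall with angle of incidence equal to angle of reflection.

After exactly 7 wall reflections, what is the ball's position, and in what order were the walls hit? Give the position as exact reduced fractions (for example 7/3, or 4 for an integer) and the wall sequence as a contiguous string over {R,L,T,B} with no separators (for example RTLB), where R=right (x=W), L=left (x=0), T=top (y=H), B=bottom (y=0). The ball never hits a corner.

Final position: (0,7)
Wall sequence: LTRLBRL

1. t=4 → L at (0,11); v=(1,1)
2. t=1 → T at (1,12); v=(1,-1)
3. t=4 → R at (5,8); v=(-1,-1)
4. t=5 → L at (0,3); v=(1,-1)
5. t=3 → B at (3,0); v=(1,1)
6. t=2 → R at (5,2); v=(-1,1)
7. t=5 → L at (0,7); v=(1,1)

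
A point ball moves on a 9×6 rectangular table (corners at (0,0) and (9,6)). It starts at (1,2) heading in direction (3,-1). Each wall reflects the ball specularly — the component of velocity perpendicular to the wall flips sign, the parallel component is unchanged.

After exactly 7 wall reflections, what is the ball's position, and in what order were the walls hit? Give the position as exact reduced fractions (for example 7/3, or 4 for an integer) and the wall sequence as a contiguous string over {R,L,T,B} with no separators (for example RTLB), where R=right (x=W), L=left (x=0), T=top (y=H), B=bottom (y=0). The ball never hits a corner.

1. t=2 → B at (7,0); v=(3,1)
2. t=2/3 → R at (9,2/3); v=(-3,1)
3. t=3 → L at (0,11/3); v=(3,1)
4. t=7/3 → T at (7,6); v=(3,-1)
5. t=2/3 → R at (9,16/3); v=(-3,-1)
6. t=3 → L at (0,7/3); v=(3,-1)
7. t=7/3 → B at (7,0); v=(3,1)

Final position: (7,0)
Wall sequence: BRLTRLB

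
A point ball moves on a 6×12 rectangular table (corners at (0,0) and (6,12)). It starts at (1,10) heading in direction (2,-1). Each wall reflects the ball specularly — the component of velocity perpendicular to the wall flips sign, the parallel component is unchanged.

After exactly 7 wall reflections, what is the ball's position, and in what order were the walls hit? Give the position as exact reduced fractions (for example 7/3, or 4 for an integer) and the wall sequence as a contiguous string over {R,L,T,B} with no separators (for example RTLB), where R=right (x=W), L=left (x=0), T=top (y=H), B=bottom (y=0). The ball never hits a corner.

Final position: (0,15/2)
Wall sequence: RLRBLRL

1. t=5/2 → R at (6,15/2); v=(-2,-1)
2. t=3 → L at (0,9/2); v=(2,-1)
3. t=3 → R at (6,3/2); v=(-2,-1)
4. t=3/2 → B at (3,0); v=(-2,1)
5. t=3/2 → L at (0,3/2); v=(2,1)
6. t=3 → R at (6,9/2); v=(-2,1)
7. t=3 → L at (0,15/2); v=(2,1)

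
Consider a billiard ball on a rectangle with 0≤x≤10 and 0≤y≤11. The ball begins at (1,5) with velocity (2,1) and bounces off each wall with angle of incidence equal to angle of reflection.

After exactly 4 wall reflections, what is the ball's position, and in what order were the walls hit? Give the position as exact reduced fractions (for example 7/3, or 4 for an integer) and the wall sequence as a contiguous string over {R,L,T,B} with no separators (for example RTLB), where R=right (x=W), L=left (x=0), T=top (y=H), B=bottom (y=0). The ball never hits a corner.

Final position: (10,5/2)
Wall sequence: RTLR

1. t=9/2 → R at (10,19/2); v=(-2,1)
2. t=3/2 → T at (7,11); v=(-2,-1)
3. t=7/2 → L at (0,15/2); v=(2,-1)
4. t=5 → R at (10,5/2); v=(-2,-1)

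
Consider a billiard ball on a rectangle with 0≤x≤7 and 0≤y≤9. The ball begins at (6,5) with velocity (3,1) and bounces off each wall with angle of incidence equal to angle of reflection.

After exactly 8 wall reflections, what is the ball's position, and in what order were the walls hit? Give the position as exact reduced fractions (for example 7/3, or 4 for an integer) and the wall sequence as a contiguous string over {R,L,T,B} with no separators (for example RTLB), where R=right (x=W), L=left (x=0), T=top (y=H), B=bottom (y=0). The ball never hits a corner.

Final position: (3,0)
Wall sequence: RLTRLRLB

1. t=1/3 → R at (7,16/3); v=(-3,1)
2. t=7/3 → L at (0,23/3); v=(3,1)
3. t=4/3 → T at (4,9); v=(3,-1)
4. t=1 → R at (7,8); v=(-3,-1)
5. t=7/3 → L at (0,17/3); v=(3,-1)
6. t=7/3 → R at (7,10/3); v=(-3,-1)
7. t=7/3 → L at (0,1); v=(3,-1)
8. t=1 → B at (3,0); v=(3,1)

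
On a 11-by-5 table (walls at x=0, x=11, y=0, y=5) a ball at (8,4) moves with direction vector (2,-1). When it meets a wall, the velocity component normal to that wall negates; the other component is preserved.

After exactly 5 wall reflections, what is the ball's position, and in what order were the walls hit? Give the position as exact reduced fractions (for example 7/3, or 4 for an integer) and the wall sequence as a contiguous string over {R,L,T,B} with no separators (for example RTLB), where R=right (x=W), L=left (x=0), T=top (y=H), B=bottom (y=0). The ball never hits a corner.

Final position: (11,3/2)
Wall sequence: RBLTR

1. t=3/2 → R at (11,5/2); v=(-2,-1)
2. t=5/2 → B at (6,0); v=(-2,1)
3. t=3 → L at (0,3); v=(2,1)
4. t=2 → T at (4,5); v=(2,-1)
5. t=7/2 → R at (11,3/2); v=(-2,-1)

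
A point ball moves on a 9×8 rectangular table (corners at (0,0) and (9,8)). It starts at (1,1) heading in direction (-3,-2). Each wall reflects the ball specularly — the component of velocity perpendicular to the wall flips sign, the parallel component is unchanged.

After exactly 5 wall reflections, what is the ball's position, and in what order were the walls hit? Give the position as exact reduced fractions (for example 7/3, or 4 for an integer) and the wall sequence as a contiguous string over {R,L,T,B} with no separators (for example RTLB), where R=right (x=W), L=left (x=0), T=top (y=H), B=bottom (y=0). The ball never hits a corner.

1. t=1/3 → L at (0,1/3); v=(3,-2)
2. t=1/6 → B at (1/2,0); v=(3,2)
3. t=17/6 → R at (9,17/3); v=(-3,2)
4. t=7/6 → T at (11/2,8); v=(-3,-2)
5. t=11/6 → L at (0,13/3); v=(3,-2)

Final position: (0,13/3)
Wall sequence: LBRTL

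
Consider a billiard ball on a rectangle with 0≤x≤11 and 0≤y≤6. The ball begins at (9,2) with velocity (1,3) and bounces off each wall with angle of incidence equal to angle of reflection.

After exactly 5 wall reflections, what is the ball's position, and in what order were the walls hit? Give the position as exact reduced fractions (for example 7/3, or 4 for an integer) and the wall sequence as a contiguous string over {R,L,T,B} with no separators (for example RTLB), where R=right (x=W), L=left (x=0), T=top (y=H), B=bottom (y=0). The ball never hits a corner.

1. t=4/3 → T at (31/3,6); v=(1,-3)
2. t=2/3 → R at (11,4); v=(-1,-3)
3. t=4/3 → B at (29/3,0); v=(-1,3)
4. t=2 → T at (23/3,6); v=(-1,-3)
5. t=2 → B at (17/3,0); v=(-1,3)

Final position: (17/3,0)
Wall sequence: TRBTB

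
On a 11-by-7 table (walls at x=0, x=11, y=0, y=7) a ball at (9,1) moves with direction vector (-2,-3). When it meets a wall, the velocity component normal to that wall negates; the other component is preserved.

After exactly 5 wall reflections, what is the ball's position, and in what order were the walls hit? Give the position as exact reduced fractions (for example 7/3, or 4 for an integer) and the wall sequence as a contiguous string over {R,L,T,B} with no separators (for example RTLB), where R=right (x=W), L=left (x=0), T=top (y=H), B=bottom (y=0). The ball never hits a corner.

1. t=1/3 → B at (25/3,0); v=(-2,3)
2. t=7/3 → T at (11/3,7); v=(-2,-3)
3. t=11/6 → L at (0,3/2); v=(2,-3)
4. t=1/2 → B at (1,0); v=(2,3)
5. t=7/3 → T at (17/3,7); v=(2,-3)

Final position: (17/3,7)
Wall sequence: BTLBT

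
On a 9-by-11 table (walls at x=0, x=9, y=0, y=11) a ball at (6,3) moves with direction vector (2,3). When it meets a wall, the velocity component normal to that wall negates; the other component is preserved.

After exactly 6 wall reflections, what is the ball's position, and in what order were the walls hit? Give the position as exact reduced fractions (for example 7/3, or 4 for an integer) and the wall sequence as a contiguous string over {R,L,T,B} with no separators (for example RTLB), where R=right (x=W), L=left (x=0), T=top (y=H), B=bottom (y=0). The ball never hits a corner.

Final position: (9,19/2)
Wall sequence: RTLBTR

1. t=3/2 → R at (9,15/2); v=(-2,3)
2. t=7/6 → T at (20/3,11); v=(-2,-3)
3. t=10/3 → L at (0,1); v=(2,-3)
4. t=1/3 → B at (2/3,0); v=(2,3)
5. t=11/3 → T at (8,11); v=(2,-3)
6. t=1/2 → R at (9,19/2); v=(-2,-3)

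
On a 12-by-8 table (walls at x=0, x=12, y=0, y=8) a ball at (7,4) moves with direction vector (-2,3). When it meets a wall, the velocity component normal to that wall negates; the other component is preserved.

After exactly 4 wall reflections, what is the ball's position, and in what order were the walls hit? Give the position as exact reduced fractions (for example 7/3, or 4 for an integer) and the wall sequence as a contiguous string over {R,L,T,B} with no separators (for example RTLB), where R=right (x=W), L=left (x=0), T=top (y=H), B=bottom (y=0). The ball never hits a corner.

1. t=4/3 → T at (13/3,8); v=(-2,-3)
2. t=13/6 → L at (0,3/2); v=(2,-3)
3. t=1/2 → B at (1,0); v=(2,3)
4. t=8/3 → T at (19/3,8); v=(2,-3)

Final position: (19/3,8)
Wall sequence: TLBT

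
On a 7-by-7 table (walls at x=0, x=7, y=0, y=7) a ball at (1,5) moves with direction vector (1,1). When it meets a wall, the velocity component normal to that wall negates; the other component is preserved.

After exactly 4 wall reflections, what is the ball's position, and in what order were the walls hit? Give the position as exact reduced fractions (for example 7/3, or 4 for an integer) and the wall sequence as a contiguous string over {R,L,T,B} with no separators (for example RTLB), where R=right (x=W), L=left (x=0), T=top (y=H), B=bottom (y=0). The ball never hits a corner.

1. t=2 → T at (3,7); v=(1,-1)
2. t=4 → R at (7,3); v=(-1,-1)
3. t=3 → B at (4,0); v=(-1,1)
4. t=4 → L at (0,4); v=(1,1)

Final position: (0,4)
Wall sequence: TRBL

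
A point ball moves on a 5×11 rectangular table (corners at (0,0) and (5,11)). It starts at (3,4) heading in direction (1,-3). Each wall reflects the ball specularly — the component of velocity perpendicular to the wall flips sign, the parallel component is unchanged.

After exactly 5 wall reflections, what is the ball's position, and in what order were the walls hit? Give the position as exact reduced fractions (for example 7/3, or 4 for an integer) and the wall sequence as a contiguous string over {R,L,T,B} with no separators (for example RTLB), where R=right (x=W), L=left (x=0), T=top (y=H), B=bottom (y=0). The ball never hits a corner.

Final position: (5/3,0)
Wall sequence: BRTLB

1. t=4/3 → B at (13/3,0); v=(1,3)
2. t=2/3 → R at (5,2); v=(-1,3)
3. t=3 → T at (2,11); v=(-1,-3)
4. t=2 → L at (0,5); v=(1,-3)
5. t=5/3 → B at (5/3,0); v=(1,3)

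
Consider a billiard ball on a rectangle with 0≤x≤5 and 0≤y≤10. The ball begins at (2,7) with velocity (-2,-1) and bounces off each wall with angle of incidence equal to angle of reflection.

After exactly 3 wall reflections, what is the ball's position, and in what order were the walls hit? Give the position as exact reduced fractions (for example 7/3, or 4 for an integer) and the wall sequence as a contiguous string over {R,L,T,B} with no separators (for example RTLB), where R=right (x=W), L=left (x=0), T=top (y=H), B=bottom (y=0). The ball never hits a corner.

Final position: (0,1)
Wall sequence: LRL

1. t=1 → L at (0,6); v=(2,-1)
2. t=5/2 → R at (5,7/2); v=(-2,-1)
3. t=5/2 → L at (0,1); v=(2,-1)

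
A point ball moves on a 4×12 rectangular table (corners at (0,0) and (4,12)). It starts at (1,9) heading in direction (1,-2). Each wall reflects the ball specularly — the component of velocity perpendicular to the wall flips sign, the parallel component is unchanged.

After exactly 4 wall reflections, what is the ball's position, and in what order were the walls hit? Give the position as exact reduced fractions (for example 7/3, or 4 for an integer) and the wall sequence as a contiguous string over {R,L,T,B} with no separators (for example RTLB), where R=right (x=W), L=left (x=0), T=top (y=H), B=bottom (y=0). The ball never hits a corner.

Final position: (7/2,12)
Wall sequence: RBLT

1. t=3 → R at (4,3); v=(-1,-2)
2. t=3/2 → B at (5/2,0); v=(-1,2)
3. t=5/2 → L at (0,5); v=(1,2)
4. t=7/2 → T at (7/2,12); v=(1,-2)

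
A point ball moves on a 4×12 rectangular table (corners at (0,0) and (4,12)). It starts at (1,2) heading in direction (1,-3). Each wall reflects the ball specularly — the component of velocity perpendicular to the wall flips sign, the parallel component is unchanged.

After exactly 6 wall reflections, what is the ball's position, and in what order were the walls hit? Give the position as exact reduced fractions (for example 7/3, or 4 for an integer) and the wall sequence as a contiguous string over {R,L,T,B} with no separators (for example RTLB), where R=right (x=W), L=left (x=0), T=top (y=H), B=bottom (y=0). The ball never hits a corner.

1. t=2/3 → B at (5/3,0); v=(1,3)
2. t=7/3 → R at (4,7); v=(-1,3)
3. t=5/3 → T at (7/3,12); v=(-1,-3)
4. t=7/3 → L at (0,5); v=(1,-3)
5. t=5/3 → B at (5/3,0); v=(1,3)
6. t=7/3 → R at (4,7); v=(-1,3)

Final position: (4,7)
Wall sequence: BRTLBR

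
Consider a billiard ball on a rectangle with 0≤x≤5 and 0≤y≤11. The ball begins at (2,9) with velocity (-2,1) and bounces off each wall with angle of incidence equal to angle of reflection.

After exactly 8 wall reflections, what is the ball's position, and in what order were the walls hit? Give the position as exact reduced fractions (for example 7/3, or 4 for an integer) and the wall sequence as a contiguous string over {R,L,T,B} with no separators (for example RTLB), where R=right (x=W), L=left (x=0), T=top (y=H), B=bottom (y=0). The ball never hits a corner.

1. t=1 → L at (0,10); v=(2,1)
2. t=1 → T at (2,11); v=(2,-1)
3. t=3/2 → R at (5,19/2); v=(-2,-1)
4. t=5/2 → L at (0,7); v=(2,-1)
5. t=5/2 → R at (5,9/2); v=(-2,-1)
6. t=5/2 → L at (0,2); v=(2,-1)
7. t=2 → B at (4,0); v=(2,1)
8. t=1/2 → R at (5,1/2); v=(-2,1)

Final position: (5,1/2)
Wall sequence: LTRLRLBR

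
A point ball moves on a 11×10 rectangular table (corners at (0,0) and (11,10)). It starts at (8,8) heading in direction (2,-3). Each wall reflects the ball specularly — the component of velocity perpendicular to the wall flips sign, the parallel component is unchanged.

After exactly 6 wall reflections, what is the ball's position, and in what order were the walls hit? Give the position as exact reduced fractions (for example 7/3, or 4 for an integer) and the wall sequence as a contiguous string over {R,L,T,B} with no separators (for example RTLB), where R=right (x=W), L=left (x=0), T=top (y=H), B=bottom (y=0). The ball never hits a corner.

Final position: (11,19/2)
Wall sequence: RBTLBR

1. t=3/2 → R at (11,7/2); v=(-2,-3)
2. t=7/6 → B at (26/3,0); v=(-2,3)
3. t=10/3 → T at (2,10); v=(-2,-3)
4. t=1 → L at (0,7); v=(2,-3)
5. t=7/3 → B at (14/3,0); v=(2,3)
6. t=19/6 → R at (11,19/2); v=(-2,3)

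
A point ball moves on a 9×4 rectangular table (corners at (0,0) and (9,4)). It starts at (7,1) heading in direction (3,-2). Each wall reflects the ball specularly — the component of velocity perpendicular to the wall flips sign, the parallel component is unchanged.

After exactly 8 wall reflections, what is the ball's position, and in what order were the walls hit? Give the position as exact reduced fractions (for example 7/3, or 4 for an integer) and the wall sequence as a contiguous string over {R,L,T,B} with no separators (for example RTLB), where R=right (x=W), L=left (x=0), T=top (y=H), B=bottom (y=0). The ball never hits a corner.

Final position: (7/2,0)
Wall sequence: BRTLBTRB

1. t=1/2 → B at (17/2,0); v=(3,2)
2. t=1/6 → R at (9,1/3); v=(-3,2)
3. t=11/6 → T at (7/2,4); v=(-3,-2)
4. t=7/6 → L at (0,5/3); v=(3,-2)
5. t=5/6 → B at (5/2,0); v=(3,2)
6. t=2 → T at (17/2,4); v=(3,-2)
7. t=1/6 → R at (9,11/3); v=(-3,-2)
8. t=11/6 → B at (7/2,0); v=(-3,2)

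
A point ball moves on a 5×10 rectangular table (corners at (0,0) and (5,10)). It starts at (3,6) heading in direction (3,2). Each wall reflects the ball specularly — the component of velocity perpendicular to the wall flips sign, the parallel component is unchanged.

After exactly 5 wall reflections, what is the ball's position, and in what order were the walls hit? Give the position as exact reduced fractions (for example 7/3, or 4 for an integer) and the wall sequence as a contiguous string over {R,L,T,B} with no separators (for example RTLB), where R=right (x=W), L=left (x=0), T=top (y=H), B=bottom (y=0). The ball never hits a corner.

1. t=2/3 → R at (5,22/3); v=(-3,2)
2. t=4/3 → T at (1,10); v=(-3,-2)
3. t=1/3 → L at (0,28/3); v=(3,-2)
4. t=5/3 → R at (5,6); v=(-3,-2)
5. t=5/3 → L at (0,8/3); v=(3,-2)

Final position: (0,8/3)
Wall sequence: RTLRL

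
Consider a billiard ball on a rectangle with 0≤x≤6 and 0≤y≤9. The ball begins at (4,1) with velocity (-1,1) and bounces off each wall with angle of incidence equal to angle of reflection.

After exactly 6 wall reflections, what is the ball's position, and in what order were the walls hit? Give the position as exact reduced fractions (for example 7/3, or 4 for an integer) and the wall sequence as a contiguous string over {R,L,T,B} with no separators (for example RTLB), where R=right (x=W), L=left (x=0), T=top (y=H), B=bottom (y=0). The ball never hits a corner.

1. t=4 → L at (0,5); v=(1,1)
2. t=4 → T at (4,9); v=(1,-1)
3. t=2 → R at (6,7); v=(-1,-1)
4. t=6 → L at (0,1); v=(1,-1)
5. t=1 → B at (1,0); v=(1,1)
6. t=5 → R at (6,5); v=(-1,1)

Final position: (6,5)
Wall sequence: LTRLBR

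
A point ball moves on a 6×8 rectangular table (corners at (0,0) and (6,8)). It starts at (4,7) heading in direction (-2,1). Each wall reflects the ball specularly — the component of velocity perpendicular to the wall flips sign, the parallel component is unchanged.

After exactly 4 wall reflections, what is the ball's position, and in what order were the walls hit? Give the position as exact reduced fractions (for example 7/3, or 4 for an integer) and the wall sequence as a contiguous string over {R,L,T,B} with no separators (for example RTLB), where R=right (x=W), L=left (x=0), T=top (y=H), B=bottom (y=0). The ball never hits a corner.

1. t=1 → T at (2,8); v=(-2,-1)
2. t=1 → L at (0,7); v=(2,-1)
3. t=3 → R at (6,4); v=(-2,-1)
4. t=3 → L at (0,1); v=(2,-1)

Final position: (0,1)
Wall sequence: TLRL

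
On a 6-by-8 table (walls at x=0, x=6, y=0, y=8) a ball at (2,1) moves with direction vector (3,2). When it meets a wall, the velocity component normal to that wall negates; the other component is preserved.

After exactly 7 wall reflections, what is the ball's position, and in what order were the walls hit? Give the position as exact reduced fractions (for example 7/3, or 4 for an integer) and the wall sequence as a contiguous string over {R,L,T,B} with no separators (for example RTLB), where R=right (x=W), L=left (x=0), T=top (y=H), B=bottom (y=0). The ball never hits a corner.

Final position: (6,11/3)
Wall sequence: RLTRLBR

1. t=4/3 → R at (6,11/3); v=(-3,2)
2. t=2 → L at (0,23/3); v=(3,2)
3. t=1/6 → T at (1/2,8); v=(3,-2)
4. t=11/6 → R at (6,13/3); v=(-3,-2)
5. t=2 → L at (0,1/3); v=(3,-2)
6. t=1/6 → B at (1/2,0); v=(3,2)
7. t=11/6 → R at (6,11/3); v=(-3,2)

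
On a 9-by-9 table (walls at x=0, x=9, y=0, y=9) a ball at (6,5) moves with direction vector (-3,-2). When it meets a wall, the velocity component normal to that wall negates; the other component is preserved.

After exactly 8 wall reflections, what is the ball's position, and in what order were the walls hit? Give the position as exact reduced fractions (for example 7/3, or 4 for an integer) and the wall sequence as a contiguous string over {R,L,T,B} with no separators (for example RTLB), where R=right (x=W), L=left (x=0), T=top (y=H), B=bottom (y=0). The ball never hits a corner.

1. t=2 → L at (0,1); v=(3,-2)
2. t=1/2 → B at (3/2,0); v=(3,2)
3. t=5/2 → R at (9,5); v=(-3,2)
4. t=2 → T at (3,9); v=(-3,-2)
5. t=1 → L at (0,7); v=(3,-2)
6. t=3 → R at (9,1); v=(-3,-2)
7. t=1/2 → B at (15/2,0); v=(-3,2)
8. t=5/2 → L at (0,5); v=(3,2)

Final position: (0,5)
Wall sequence: LBRTLRBL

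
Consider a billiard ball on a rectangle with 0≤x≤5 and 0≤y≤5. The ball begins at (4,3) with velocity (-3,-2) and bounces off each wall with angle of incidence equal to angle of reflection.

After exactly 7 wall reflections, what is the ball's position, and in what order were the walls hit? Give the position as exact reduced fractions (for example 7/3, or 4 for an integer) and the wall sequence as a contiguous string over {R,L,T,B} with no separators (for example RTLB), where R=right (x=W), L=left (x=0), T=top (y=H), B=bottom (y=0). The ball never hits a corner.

1. t=4/3 → L at (0,1/3); v=(3,-2)
2. t=1/6 → B at (1/2,0); v=(3,2)
3. t=3/2 → R at (5,3); v=(-3,2)
4. t=1 → T at (2,5); v=(-3,-2)
5. t=2/3 → L at (0,11/3); v=(3,-2)
6. t=5/3 → R at (5,1/3); v=(-3,-2)
7. t=1/6 → B at (9/2,0); v=(-3,2)

Final position: (9/2,0)
Wall sequence: LBRTLRB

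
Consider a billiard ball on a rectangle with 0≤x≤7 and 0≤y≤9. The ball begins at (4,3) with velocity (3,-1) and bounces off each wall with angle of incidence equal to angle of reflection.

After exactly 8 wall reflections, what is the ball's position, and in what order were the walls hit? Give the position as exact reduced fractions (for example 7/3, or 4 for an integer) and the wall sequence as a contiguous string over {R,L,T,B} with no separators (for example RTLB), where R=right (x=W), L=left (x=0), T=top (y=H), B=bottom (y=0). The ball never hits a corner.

Final position: (0,25/3)
Wall sequence: RBLRLRTL

1. t=1 → R at (7,2); v=(-3,-1)
2. t=2 → B at (1,0); v=(-3,1)
3. t=1/3 → L at (0,1/3); v=(3,1)
4. t=7/3 → R at (7,8/3); v=(-3,1)
5. t=7/3 → L at (0,5); v=(3,1)
6. t=7/3 → R at (7,22/3); v=(-3,1)
7. t=5/3 → T at (2,9); v=(-3,-1)
8. t=2/3 → L at (0,25/3); v=(3,-1)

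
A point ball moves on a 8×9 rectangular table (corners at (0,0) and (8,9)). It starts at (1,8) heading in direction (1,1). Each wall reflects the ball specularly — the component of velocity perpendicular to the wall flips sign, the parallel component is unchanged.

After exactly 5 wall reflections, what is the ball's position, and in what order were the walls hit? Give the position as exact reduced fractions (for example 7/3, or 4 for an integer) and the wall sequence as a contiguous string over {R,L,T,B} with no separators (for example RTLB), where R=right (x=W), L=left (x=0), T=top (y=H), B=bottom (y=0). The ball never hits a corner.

Final position: (4,9)
Wall sequence: TRBLT

1. t=1 → T at (2,9); v=(1,-1)
2. t=6 → R at (8,3); v=(-1,-1)
3. t=3 → B at (5,0); v=(-1,1)
4. t=5 → L at (0,5); v=(1,1)
5. t=4 → T at (4,9); v=(1,-1)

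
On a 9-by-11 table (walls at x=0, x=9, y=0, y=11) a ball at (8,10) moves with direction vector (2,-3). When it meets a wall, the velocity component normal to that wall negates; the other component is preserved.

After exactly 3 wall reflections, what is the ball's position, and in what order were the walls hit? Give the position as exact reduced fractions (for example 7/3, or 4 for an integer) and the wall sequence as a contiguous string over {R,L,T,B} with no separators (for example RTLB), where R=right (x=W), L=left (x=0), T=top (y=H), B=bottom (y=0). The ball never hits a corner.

Final position: (0,5)
Wall sequence: RBL

1. t=1/2 → R at (9,17/2); v=(-2,-3)
2. t=17/6 → B at (10/3,0); v=(-2,3)
3. t=5/3 → L at (0,5); v=(2,3)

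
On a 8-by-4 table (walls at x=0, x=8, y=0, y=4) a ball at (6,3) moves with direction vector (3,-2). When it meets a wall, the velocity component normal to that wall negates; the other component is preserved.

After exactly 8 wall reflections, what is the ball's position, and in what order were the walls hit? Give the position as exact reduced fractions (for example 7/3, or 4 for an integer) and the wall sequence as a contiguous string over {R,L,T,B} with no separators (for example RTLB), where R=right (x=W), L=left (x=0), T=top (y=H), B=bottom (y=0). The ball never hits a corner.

Final position: (0,5/3)
Wall sequence: RBLTBRTL

1. t=2/3 → R at (8,5/3); v=(-3,-2)
2. t=5/6 → B at (11/2,0); v=(-3,2)
3. t=11/6 → L at (0,11/3); v=(3,2)
4. t=1/6 → T at (1/2,4); v=(3,-2)
5. t=2 → B at (13/2,0); v=(3,2)
6. t=1/2 → R at (8,1); v=(-3,2)
7. t=3/2 → T at (7/2,4); v=(-3,-2)
8. t=7/6 → L at (0,5/3); v=(3,-2)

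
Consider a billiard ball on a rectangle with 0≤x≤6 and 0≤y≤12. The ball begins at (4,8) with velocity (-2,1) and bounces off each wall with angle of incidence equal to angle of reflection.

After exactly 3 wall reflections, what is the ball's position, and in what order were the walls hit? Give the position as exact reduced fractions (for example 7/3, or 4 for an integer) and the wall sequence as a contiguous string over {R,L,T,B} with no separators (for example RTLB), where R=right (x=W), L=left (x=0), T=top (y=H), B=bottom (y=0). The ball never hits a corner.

Final position: (6,11)
Wall sequence: LTR

1. t=2 → L at (0,10); v=(2,1)
2. t=2 → T at (4,12); v=(2,-1)
3. t=1 → R at (6,11); v=(-2,-1)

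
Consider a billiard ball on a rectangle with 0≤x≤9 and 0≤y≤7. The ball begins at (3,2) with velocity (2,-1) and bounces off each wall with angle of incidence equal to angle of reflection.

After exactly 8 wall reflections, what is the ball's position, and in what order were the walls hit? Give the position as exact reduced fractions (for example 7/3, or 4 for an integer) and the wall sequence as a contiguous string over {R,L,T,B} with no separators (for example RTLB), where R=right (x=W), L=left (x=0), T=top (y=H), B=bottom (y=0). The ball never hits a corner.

Final position: (9,5)
Wall sequence: BRLTRBLR

1. t=2 → B at (7,0); v=(2,1)
2. t=1 → R at (9,1); v=(-2,1)
3. t=9/2 → L at (0,11/2); v=(2,1)
4. t=3/2 → T at (3,7); v=(2,-1)
5. t=3 → R at (9,4); v=(-2,-1)
6. t=4 → B at (1,0); v=(-2,1)
7. t=1/2 → L at (0,1/2); v=(2,1)
8. t=9/2 → R at (9,5); v=(-2,1)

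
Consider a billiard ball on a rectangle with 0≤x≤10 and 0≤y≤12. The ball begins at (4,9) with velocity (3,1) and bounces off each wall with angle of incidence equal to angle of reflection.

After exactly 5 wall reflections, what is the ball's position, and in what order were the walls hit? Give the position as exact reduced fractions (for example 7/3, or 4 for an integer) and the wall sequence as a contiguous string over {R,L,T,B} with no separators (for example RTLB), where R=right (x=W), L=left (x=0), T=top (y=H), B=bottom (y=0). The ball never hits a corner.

Final position: (0,3)
Wall sequence: RTLRL

1. t=2 → R at (10,11); v=(-3,1)
2. t=1 → T at (7,12); v=(-3,-1)
3. t=7/3 → L at (0,29/3); v=(3,-1)
4. t=10/3 → R at (10,19/3); v=(-3,-1)
5. t=10/3 → L at (0,3); v=(3,-1)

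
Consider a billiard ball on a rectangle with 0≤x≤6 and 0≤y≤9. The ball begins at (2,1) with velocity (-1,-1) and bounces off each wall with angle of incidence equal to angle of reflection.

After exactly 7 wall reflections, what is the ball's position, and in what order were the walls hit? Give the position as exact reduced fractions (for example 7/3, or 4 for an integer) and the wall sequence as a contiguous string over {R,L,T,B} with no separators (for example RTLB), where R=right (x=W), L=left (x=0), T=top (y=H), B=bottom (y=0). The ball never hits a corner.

1. t=1 → B at (1,0); v=(-1,1)
2. t=1 → L at (0,1); v=(1,1)
3. t=6 → R at (6,7); v=(-1,1)
4. t=2 → T at (4,9); v=(-1,-1)
5. t=4 → L at (0,5); v=(1,-1)
6. t=5 → B at (5,0); v=(1,1)
7. t=1 → R at (6,1); v=(-1,1)

Final position: (6,1)
Wall sequence: BLRTLBR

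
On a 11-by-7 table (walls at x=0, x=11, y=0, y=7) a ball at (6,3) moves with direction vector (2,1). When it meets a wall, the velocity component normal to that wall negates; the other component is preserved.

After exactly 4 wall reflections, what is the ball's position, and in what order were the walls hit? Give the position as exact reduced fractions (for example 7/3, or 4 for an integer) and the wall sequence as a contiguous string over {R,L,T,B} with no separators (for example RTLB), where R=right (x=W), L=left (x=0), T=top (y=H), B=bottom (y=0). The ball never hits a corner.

1. t=5/2 → R at (11,11/2); v=(-2,1)
2. t=3/2 → T at (8,7); v=(-2,-1)
3. t=4 → L at (0,3); v=(2,-1)
4. t=3 → B at (6,0); v=(2,1)

Final position: (6,0)
Wall sequence: RTLB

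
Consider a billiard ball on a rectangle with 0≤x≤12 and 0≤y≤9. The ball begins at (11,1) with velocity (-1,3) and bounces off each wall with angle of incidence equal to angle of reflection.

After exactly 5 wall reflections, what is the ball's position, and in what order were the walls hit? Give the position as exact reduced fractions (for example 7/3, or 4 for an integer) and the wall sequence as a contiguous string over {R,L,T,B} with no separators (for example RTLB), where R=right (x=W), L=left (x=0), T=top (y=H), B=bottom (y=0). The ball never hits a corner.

1. t=8/3 → T at (25/3,9); v=(-1,-3)
2. t=3 → B at (16/3,0); v=(-1,3)
3. t=3 → T at (7/3,9); v=(-1,-3)
4. t=7/3 → L at (0,2); v=(1,-3)
5. t=2/3 → B at (2/3,0); v=(1,3)

Final position: (2/3,0)
Wall sequence: TBTLB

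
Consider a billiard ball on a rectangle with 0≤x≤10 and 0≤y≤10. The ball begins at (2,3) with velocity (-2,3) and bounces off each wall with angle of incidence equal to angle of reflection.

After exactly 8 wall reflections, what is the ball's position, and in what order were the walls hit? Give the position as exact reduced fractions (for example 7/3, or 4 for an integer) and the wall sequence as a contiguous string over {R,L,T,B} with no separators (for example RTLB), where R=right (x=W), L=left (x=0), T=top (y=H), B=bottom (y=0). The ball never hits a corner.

1. t=1 → L at (0,6); v=(2,3)
2. t=4/3 → T at (8/3,10); v=(2,-3)
3. t=10/3 → B at (28/3,0); v=(2,3)
4. t=1/3 → R at (10,1); v=(-2,3)
5. t=3 → T at (4,10); v=(-2,-3)
6. t=2 → L at (0,4); v=(2,-3)
7. t=4/3 → B at (8/3,0); v=(2,3)
8. t=10/3 → T at (28/3,10); v=(2,-3)

Final position: (28/3,10)
Wall sequence: LTBRTLBT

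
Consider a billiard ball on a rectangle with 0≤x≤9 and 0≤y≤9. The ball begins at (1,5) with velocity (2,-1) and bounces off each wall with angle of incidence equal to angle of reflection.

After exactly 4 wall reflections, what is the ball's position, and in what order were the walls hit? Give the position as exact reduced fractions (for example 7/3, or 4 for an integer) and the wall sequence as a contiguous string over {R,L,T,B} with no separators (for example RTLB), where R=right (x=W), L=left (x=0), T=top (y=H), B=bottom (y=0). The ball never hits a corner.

Final position: (9,8)
Wall sequence: RBLR

1. t=4 → R at (9,1); v=(-2,-1)
2. t=1 → B at (7,0); v=(-2,1)
3. t=7/2 → L at (0,7/2); v=(2,1)
4. t=9/2 → R at (9,8); v=(-2,1)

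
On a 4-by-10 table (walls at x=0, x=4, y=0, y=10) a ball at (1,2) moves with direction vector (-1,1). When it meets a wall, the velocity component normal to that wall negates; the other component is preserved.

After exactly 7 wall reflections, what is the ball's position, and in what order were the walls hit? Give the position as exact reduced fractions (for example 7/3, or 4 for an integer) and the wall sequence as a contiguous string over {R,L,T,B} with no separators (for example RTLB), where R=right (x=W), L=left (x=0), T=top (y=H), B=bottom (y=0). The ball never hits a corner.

Final position: (1,0)
Wall sequence: LRTLRLB

1. t=1 → L at (0,3); v=(1,1)
2. t=4 → R at (4,7); v=(-1,1)
3. t=3 → T at (1,10); v=(-1,-1)
4. t=1 → L at (0,9); v=(1,-1)
5. t=4 → R at (4,5); v=(-1,-1)
6. t=4 → L at (0,1); v=(1,-1)
7. t=1 → B at (1,0); v=(1,1)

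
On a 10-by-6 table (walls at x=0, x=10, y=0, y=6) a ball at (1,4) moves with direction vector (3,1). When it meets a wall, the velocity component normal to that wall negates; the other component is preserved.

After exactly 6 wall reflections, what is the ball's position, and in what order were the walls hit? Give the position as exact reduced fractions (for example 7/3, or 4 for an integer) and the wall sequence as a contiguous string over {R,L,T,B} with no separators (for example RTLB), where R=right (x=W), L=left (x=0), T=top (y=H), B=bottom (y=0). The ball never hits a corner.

Final position: (0,5)
Wall sequence: TRLBRL

1. t=2 → T at (7,6); v=(3,-1)
2. t=1 → R at (10,5); v=(-3,-1)
3. t=10/3 → L at (0,5/3); v=(3,-1)
4. t=5/3 → B at (5,0); v=(3,1)
5. t=5/3 → R at (10,5/3); v=(-3,1)
6. t=10/3 → L at (0,5); v=(3,1)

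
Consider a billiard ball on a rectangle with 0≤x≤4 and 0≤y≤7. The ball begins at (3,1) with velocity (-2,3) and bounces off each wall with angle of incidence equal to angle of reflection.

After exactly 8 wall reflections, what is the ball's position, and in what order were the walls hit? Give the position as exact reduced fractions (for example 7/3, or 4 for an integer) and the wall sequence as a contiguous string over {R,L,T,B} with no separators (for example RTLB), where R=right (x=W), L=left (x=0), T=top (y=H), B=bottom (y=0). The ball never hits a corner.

1. t=3/2 → L at (0,11/2); v=(2,3)
2. t=1/2 → T at (1,7); v=(2,-3)
3. t=3/2 → R at (4,5/2); v=(-2,-3)
4. t=5/6 → B at (7/3,0); v=(-2,3)
5. t=7/6 → L at (0,7/2); v=(2,3)
6. t=7/6 → T at (7/3,7); v=(2,-3)
7. t=5/6 → R at (4,9/2); v=(-2,-3)
8. t=3/2 → B at (1,0); v=(-2,3)

Final position: (1,0)
Wall sequence: LTRBLTRB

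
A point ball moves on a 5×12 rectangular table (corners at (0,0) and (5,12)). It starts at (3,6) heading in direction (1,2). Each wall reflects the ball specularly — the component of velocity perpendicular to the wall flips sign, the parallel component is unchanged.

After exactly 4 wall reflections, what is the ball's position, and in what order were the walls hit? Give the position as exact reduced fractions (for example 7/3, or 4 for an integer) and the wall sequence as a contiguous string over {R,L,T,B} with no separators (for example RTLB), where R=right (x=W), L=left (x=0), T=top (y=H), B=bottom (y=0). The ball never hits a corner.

Final position: (2,0)
Wall sequence: RTLB

1. t=2 → R at (5,10); v=(-1,2)
2. t=1 → T at (4,12); v=(-1,-2)
3. t=4 → L at (0,4); v=(1,-2)
4. t=2 → B at (2,0); v=(1,2)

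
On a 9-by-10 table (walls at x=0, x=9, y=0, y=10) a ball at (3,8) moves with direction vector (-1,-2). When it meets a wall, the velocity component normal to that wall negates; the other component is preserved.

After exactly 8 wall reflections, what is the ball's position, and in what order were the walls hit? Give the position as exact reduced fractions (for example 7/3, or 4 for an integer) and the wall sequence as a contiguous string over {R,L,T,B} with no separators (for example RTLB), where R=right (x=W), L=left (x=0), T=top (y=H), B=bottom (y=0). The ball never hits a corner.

1. t=3 → L at (0,2); v=(1,-2)
2. t=1 → B at (1,0); v=(1,2)
3. t=5 → T at (6,10); v=(1,-2)
4. t=3 → R at (9,4); v=(-1,-2)
5. t=2 → B at (7,0); v=(-1,2)
6. t=5 → T at (2,10); v=(-1,-2)
7. t=2 → L at (0,6); v=(1,-2)
8. t=3 → B at (3,0); v=(1,2)

Final position: (3,0)
Wall sequence: LBTRBTLB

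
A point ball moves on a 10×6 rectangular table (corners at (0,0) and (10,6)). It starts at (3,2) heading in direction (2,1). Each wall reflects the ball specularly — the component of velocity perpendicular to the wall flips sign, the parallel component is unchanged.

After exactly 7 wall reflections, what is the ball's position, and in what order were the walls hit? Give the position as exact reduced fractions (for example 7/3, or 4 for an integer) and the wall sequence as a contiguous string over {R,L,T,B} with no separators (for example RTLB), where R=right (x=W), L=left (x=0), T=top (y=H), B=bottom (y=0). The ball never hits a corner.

1. t=7/2 → R at (10,11/2); v=(-2,1)
2. t=1/2 → T at (9,6); v=(-2,-1)
3. t=9/2 → L at (0,3/2); v=(2,-1)
4. t=3/2 → B at (3,0); v=(2,1)
5. t=7/2 → R at (10,7/2); v=(-2,1)
6. t=5/2 → T at (5,6); v=(-2,-1)
7. t=5/2 → L at (0,7/2); v=(2,-1)

Final position: (0,7/2)
Wall sequence: RTLBRTL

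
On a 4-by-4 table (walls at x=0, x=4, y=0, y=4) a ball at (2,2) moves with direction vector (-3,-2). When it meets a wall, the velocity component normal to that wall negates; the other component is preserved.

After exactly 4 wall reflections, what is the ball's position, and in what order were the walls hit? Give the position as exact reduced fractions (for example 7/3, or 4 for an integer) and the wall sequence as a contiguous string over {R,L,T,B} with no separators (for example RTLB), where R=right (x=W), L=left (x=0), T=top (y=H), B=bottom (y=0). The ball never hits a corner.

Final position: (1,4)
Wall sequence: LBRT

1. t=2/3 → L at (0,2/3); v=(3,-2)
2. t=1/3 → B at (1,0); v=(3,2)
3. t=1 → R at (4,2); v=(-3,2)
4. t=1 → T at (1,4); v=(-3,-2)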